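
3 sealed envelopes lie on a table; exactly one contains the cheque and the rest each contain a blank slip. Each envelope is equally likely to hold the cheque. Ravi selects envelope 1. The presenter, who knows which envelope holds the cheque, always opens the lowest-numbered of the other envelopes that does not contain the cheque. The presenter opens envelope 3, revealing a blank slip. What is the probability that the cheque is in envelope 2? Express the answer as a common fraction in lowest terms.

Consider each possible location of the cheque in turn.
If it is in envelope 1 (prior 1/3): the presenter would have opened envelope 2 instead, probability 0; weight (1/3)·0 = 0.
If it is in envelope 2 (prior 1/3): envelope 3 is the lowest-numbered option available, probability 1; weight (1/3)·1 = 1/3.
If it is in envelope 3 (prior 1/3): the presenter opened envelope 3, so this case is ruled out; weight (1/3)·0 = 0.
The weights sum to 1/3.
So P(the cheque in envelope 2 | the presenter opened envelope 3) = (1/3) / (1/3) = 1.

1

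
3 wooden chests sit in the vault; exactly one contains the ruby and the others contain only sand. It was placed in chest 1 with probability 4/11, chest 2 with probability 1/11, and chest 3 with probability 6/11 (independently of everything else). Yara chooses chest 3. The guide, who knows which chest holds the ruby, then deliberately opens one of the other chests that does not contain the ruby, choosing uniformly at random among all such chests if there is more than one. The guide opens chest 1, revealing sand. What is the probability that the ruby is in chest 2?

Condition on the true location of the ruby.
If it is in chest 1 (prior 4/11): the guide opened chest 1, so this case is ruled out; weight (4/11)·0 = 0.
If it is in chest 2 (prior 1/11): the guide has no choice, probability 1; weight (1/11)·1 = 1/11.
If it is in chest 3 (prior 6/11): the guide has 2 equally likely choices, so probability 1/2; weight (6/11)·(1/2) = 3/11.
The weights sum to 4/11.
So P(the ruby in chest 2 | the guide opened chest 1) = (1/11) / (4/11) = 1/4.

1/4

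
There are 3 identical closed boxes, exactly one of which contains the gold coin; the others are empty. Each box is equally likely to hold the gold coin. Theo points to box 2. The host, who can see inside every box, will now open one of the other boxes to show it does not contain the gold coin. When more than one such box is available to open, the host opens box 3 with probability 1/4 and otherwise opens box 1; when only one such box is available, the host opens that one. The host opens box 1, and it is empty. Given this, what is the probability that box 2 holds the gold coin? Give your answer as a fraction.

3/7

Condition on the true location of the gold coin.
If it is in box 1 (prior 1/3): the host opened box 1, so this case is ruled out; weight (1/3)·0 = 0.
If it is in box 2 (prior 1/3): box 3 is available but not opened, probability 3/4; weight (1/3)·(3/4) = 1/4.
If it is in box 3 (prior 1/3): only box 1 is available, probability 1; weight (1/3)·1 = 1/3.
The weights sum to 7/12.
So P(the gold coin in box 2 | the host opened box 1) = (1/4) / (7/12) = 3/7.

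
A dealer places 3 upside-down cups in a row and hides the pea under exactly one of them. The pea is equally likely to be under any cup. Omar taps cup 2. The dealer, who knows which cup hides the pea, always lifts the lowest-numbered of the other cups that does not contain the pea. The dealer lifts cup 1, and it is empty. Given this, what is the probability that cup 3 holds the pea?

1/2

Consider each possible location of the pea in turn.
If it is under cup 1 (prior 1/3): the dealer opened cup 1, so this case is ruled out; weight (1/3)·0 = 0.
If it is under either of cups 2 and 3 (prior 1/3 each): cup 1 is the lowest-numbered option available, probability 1; weight (1/3)·1 = 1/3 each.
The weights sum to 2/3.
So P(the pea under cup 3 | the dealer opened cup 1) = (1/3) / (2/3) = 1/2.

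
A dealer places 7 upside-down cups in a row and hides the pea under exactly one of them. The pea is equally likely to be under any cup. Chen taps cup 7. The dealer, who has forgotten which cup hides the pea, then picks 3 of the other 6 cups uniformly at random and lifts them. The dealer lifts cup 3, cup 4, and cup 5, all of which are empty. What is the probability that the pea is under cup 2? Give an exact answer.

1/4

Because the dealer chose which cups to lift without knowing where the pea is, the choice is independent of the prize location. Learning that none of the 3 opened cups holds the pea simply rules out those 3 locations and leaves the remaining 4 cups still equally likely by symmetry.
So P(the pea under cup 2) = 1/4.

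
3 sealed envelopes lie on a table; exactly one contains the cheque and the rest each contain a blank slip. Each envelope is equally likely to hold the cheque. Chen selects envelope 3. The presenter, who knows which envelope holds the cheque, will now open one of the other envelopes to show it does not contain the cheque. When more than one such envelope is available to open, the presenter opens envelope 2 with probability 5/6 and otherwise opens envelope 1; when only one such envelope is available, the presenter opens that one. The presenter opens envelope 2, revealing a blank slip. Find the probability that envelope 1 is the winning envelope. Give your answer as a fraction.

6/11

Apply Bayes' rule, conditioning on where the cheque actually is.
If it is in envelope 1 (prior 1/3): only envelope 2 is available, probability 1; weight (1/3)·1 = 1/3.
If it is in envelope 2 (prior 1/3): the presenter opened envelope 2, so this case is ruled out; weight (1/3)·0 = 0.
If it is in envelope 3 (prior 1/3): envelope 2 is available, opened with probability 5/6; weight (1/3)·(5/6) = 5/18.
The weights sum to 11/18.
So P(the cheque in envelope 1 | the presenter opened envelope 2) = (1/3) / (11/18) = 6/11.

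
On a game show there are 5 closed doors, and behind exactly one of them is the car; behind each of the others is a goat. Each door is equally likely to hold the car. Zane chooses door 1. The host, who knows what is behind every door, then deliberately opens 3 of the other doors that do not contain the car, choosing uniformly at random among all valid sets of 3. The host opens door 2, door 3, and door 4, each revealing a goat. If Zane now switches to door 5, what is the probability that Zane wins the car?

Condition on the true location of the car.
If it is behind door 1 (prior 1/5): the host has 4 equally likely choices, so probability 1/4; weight (1/5)·(1/4) = 1/20.
If it is behind any of doors 2, 3, and 4 (prior 1/5 each): that door was opened and seen not to hold the prize — ruled out; weight (1/5)·0 = 0 each.
If it is behind door 5 (prior 1/5): the host has no choice, probability 1; weight (1/5)·1 = 1/5.
The weights sum to 1/4.
So P(the car behind door 5 | the host opened door 2, door 3, and door 4) = (1/5) / (1/4) = 4/5.

4/5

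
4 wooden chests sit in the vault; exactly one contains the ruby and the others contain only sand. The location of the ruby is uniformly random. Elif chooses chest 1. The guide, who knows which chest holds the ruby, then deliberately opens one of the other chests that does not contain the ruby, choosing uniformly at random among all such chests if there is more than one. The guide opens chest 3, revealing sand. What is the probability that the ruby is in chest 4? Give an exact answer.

3/8

Consider each possible location of the ruby in turn.
If it is in chest 1 (prior 1/4): the guide has 3 equally likely choices, so probability 1/3; weight (1/4)·(1/3) = 1/12.
If it is in either of chests 2 and 4 (prior 1/4 each): the guide has 2 equally likely choices, so probability 1/2; weight (1/4)·(1/2) = 1/8 each.
If it is in chest 3 (prior 1/4): the guide opened chest 3, so this case is ruled out; weight (1/4)·0 = 0.
The weights sum to 1/3.
So P(the ruby in chest 4 | the guide opened chest 3) = (1/8) / (1/3) = 3/8.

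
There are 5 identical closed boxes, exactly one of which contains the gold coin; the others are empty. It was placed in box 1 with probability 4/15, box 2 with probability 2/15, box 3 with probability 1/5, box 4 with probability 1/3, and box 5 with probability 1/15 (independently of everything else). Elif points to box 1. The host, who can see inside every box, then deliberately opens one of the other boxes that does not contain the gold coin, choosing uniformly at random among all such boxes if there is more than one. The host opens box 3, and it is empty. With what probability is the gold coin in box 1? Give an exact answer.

Apply Bayes' rule, conditioning on where the gold coin actually is.
If it is in box 1 (prior 4/15): the host has 4 equally likely choices, so probability 1/4; weight (4/15)·(1/4) = 1/15.
If it is in box 2 (prior 2/15): the host has 3 equally likely choices, so probability 1/3; weight (2/15)·(1/3) = 2/45.
If it is in box 3 (prior 1/5): the host opened box 3, so this case is ruled out; weight (1/5)·0 = 0.
If it is in box 4 (prior 1/3): the host has 3 equally likely choices, so probability 1/3; weight (1/3)·(1/3) = 1/9.
If it is in box 5 (prior 1/15): the host has 3 equally likely choices, so probability 1/3; weight (1/15)·(1/3) = 1/45.
The weights sum to 11/45.
So P(the gold coin in box 1 | the host opened box 3) = (1/15) / (11/45) = 3/11.

3/11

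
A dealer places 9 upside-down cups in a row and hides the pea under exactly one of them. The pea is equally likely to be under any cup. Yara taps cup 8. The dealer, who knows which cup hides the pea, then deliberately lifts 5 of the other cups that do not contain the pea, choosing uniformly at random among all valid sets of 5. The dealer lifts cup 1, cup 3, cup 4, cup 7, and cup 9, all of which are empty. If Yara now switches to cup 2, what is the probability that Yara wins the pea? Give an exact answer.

Apply Bayes' rule, conditioning on where the pea actually is.
If it is under any of cups 1, 3, 4, 7, and 9 (prior 1/9 each): that cup was opened and seen not to hold the prize — ruled out; weight (1/9)·0 = 0 each.
If it is under any of cups 2, 5, and 6 (prior 1/9 each): the dealer has 21 equally likely choices, so probability 1/21; weight (1/9)·(1/21) = 1/189 each.
If it is under cup 8 (prior 1/9): the dealer has 56 equally likely choices, so probability 1/56; weight (1/9)·(1/56) = 1/504.
The weights sum to 1/56.
So P(the pea under cup 2 | the dealer opened cup 1, cup 3, cup 4, cup 7, and cup 9) = (1/189) / (1/56) = 8/27.

8/27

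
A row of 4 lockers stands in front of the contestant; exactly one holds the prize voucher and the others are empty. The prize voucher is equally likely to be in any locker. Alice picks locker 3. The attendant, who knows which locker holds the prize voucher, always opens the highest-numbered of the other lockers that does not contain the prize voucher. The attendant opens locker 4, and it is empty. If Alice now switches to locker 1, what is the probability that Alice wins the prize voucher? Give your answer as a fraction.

1/3

Condition on the true location of the prize voucher.
If it is in any of lockers 1, 2, and 3 (prior 1/4 each): locker 4 is the highest-numbered option available, probability 1; weight (1/4)·1 = 1/4 each.
If it is in locker 4 (prior 1/4): the attendant opened locker 4, so this case is ruled out; weight (1/4)·0 = 0.
The weights sum to 3/4.
So P(the prize voucher in locker 1 | the attendant opened locker 4) = (1/4) / (3/4) = 1/3.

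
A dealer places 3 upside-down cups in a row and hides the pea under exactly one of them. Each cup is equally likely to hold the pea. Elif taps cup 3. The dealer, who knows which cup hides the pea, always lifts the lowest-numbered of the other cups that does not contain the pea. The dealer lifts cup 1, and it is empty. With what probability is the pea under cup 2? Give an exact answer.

1/2

Condition on the true location of the pea.
If it is under cup 1 (prior 1/3): the dealer opened cup 1, so this case is ruled out; weight (1/3)·0 = 0.
If it is under either of cups 2 and 3 (prior 1/3 each): cup 1 is the lowest-numbered option available, probability 1; weight (1/3)·1 = 1/3 each.
The weights sum to 2/3.
So P(the pea under cup 2 | the dealer opened cup 1) = (1/3) / (2/3) = 1/2.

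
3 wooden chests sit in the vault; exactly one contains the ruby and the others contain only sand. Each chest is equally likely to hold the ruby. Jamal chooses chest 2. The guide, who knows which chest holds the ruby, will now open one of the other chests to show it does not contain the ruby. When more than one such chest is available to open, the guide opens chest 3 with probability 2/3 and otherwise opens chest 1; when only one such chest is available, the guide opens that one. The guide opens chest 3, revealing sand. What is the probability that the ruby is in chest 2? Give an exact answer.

Apply Bayes' rule, conditioning on where the ruby actually is.
If it is in chest 1 (prior 1/3): only chest 3 is available, probability 1; weight (1/3)·1 = 1/3.
If it is in chest 2 (prior 1/3): chest 3 is available, opened with probability 2/3; weight (1/3)·(2/3) = 2/9.
If it is in chest 3 (prior 1/3): the guide opened chest 3, so this case is ruled out; weight (1/3)·0 = 0.
The weights sum to 5/9.
So P(the ruby in chest 2 | the guide opened chest 3) = (2/9) / (5/9) = 2/5.

2/5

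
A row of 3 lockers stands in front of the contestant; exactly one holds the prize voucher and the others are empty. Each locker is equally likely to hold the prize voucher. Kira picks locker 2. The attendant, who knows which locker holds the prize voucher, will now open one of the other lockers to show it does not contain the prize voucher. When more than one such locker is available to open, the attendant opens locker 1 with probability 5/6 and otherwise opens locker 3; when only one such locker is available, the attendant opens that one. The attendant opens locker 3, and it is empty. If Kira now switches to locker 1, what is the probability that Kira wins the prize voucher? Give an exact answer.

6/7

Apply Bayes' rule, conditioning on where the prize voucher actually is.
If it is in locker 1 (prior 1/3): only locker 3 is available, probability 1; weight (1/3)·1 = 1/3.
If it is in locker 2 (prior 1/3): locker 1 is available but not opened, probability 1/6; weight (1/3)·(1/6) = 1/18.
If it is in locker 3 (prior 1/3): the attendant opened locker 3, so this case is ruled out; weight (1/3)·0 = 0.
The weights sum to 7/18.
So P(the prize voucher in locker 1 | the attendant opened locker 3) = (1/3) / (7/18) = 6/7.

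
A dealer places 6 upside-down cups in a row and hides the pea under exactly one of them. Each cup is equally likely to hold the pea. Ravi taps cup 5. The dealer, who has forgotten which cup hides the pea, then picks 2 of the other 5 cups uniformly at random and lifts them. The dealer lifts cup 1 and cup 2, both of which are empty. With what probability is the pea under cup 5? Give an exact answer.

Consider each possible location of the pea in turn.
If it is under either of cups 1 and 2 (prior 1/6 each): that cup was opened and seen not to hold the prize — ruled out; weight (1/6)·0 = 0 each.
If it is under any of cups 3, 4, 5, and 6 (prior 1/6 each): the dealer picks exactly this set with probability 1/10 regardless, and none is the prize; weight (1/6)·(1/10) = 1/60 each.
The weights sum to 1/15.
So P(the pea under cup 5 | the dealer opened cup 1 and cup 2) = (1/60) / (1/15) = 1/4.

1/4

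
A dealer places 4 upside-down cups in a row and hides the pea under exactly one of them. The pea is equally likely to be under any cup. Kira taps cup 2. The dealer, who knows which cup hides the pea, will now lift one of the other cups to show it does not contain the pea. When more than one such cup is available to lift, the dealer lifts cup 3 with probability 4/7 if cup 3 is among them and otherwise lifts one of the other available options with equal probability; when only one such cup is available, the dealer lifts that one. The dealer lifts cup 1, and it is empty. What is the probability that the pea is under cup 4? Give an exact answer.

Apply Bayes' rule, conditioning on where the pea actually is.
If it is under cup 1 (prior 1/4): the dealer opened cup 1, so this case is ruled out; weight (1/4)·0 = 0.
If it is under cup 2 (prior 1/4): cup 3 is available but not opened; cup 1 gets probability (1 − 4/7)/2 = 3/14; weight (1/4)·(3/14) = 3/56.
If it is under cup 3 (prior 1/4): cup 3 holds the prize so is unavailable; the dealer chooses uniformly among the 2 others, probability 1/2; weight (1/4)·(1/2) = 1/8.
If it is under cup 4 (prior 1/4): cup 3 is available but not opened, probability 3/7; weight (1/4)·(3/7) = 3/28.
The weights sum to 2/7.
So P(the pea under cup 4 | the dealer opened cup 1) = (3/28) / (2/7) = 3/8.

3/8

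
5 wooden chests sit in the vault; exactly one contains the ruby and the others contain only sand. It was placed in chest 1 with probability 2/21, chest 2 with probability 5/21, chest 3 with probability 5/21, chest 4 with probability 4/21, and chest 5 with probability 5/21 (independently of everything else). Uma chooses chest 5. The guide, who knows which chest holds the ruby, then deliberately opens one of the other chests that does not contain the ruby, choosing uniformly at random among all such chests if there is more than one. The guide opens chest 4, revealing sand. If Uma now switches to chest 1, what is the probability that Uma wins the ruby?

8/63

Consider each possible location of the ruby in turn.
If it is in chest 1 (prior 2/21): the guide has 3 equally likely choices, so probability 1/3; weight (2/21)·(1/3) = 2/63.
If it is in either of chests 2 and 3 (prior 5/21 each): the guide has 3 equally likely choices, so probability 1/3; weight (5/21)·(1/3) = 5/63 each.
If it is in chest 4 (prior 4/21): the guide opened chest 4, so this case is ruled out; weight (4/21)·0 = 0.
If it is in chest 5 (prior 5/21): the guide has 4 equally likely choices, so probability 1/4; weight (5/21)·(1/4) = 5/84.
The weights sum to 1/4.
So P(the ruby in chest 1 | the guide opened chest 4) = (2/63) / (1/4) = 8/63.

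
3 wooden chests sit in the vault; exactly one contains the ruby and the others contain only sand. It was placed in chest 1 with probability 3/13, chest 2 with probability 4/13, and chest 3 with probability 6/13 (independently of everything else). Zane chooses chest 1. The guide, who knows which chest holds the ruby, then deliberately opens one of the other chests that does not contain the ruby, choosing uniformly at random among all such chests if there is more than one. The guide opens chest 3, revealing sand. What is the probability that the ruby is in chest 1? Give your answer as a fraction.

Condition on the true location of the ruby.
If it is in chest 1 (prior 3/13): the guide has 2 equally likely choices, so probability 1/2; weight (3/13)·(1/2) = 3/26.
If it is in chest 2 (prior 4/13): the guide has no choice, probability 1; weight (4/13)·1 = 4/13.
If it is in chest 3 (prior 6/13): the guide opened chest 3, so this case is ruled out; weight (6/13)·0 = 0.
The weights sum to 11/26.
So P(the ruby in chest 1 | the guide opened chest 3) = (3/26) / (11/26) = 3/11.

3/11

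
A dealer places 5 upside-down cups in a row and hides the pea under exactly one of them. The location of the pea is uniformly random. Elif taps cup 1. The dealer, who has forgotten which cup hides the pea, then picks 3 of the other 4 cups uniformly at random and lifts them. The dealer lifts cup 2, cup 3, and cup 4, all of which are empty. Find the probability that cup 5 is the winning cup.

Because the dealer chose which cups to lift without knowing where the pea is, the choice is independent of the prize location. Learning that none of the 3 opened cups holds the pea simply rules out those 3 locations and leaves the remaining 2 cups still equally likely by symmetry.
So P(the pea under cup 5) = 1/2.

1/2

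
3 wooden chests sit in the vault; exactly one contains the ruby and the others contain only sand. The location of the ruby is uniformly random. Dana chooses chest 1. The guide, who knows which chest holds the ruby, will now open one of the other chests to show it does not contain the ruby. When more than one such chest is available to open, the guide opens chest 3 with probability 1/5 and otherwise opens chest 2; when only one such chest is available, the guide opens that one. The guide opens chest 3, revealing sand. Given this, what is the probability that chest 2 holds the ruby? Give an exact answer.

5/6

Apply Bayes' rule, conditioning on where the ruby actually is.
If it is in chest 1 (prior 1/3): chest 3 is available, opened with probability 1/5; weight (1/3)·(1/5) = 1/15.
If it is in chest 2 (prior 1/3): only chest 3 is available, probability 1; weight (1/3)·1 = 1/3.
If it is in chest 3 (prior 1/3): the guide opened chest 3, so this case is ruled out; weight (1/3)·0 = 0.
The weights sum to 2/5.
So P(the ruby in chest 2 | the guide opened chest 3) = (1/3) / (2/5) = 5/6.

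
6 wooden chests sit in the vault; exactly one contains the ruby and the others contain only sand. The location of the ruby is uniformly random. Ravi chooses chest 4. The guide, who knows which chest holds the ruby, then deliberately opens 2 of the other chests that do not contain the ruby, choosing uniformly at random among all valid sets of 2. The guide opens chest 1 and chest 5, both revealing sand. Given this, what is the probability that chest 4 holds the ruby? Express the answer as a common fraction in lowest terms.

1/6

Apply Bayes' rule, conditioning on where the ruby actually is.
If it is in either of chests 1 and 5 (prior 1/6 each): that chest was opened and seen not to hold the prize — ruled out; weight (1/6)·0 = 0 each.
If it is in any of chests 2, 3, and 6 (prior 1/6 each): the guide has 6 equally likely choices, so probability 1/6; weight (1/6)·(1/6) = 1/36 each.
If it is in chest 4 (prior 1/6): the guide has 10 equally likely choices, so probability 1/10; weight (1/6)·(1/10) = 1/60.
The weights sum to 1/10.
So P(the ruby in chest 4 | the guide opened chest 1 and chest 5) = (1/60) / (1/10) = 1/6.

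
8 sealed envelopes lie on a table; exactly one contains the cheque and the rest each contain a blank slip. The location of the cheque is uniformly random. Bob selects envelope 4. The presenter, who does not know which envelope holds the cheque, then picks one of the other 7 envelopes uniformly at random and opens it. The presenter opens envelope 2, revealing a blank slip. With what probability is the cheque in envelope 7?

1/7

Condition on the true location of the cheque.
If it is in any of envelopes 1, 3, 4, 5, 6, 7, and 8 (prior 1/8 each): the presenter picks envelope 2 with probability 1/7 regardless, and it is not the prize; weight (1/8)·(1/7) = 1/56 each.
If it is in envelope 2 (prior 1/8): the presenter opened envelope 2, so this case is ruled out; weight (1/8)·0 = 0.
The weights sum to 1/8.
So P(the cheque in envelope 7 | the presenter opened envelope 2) = (1/56) / (1/8) = 1/7.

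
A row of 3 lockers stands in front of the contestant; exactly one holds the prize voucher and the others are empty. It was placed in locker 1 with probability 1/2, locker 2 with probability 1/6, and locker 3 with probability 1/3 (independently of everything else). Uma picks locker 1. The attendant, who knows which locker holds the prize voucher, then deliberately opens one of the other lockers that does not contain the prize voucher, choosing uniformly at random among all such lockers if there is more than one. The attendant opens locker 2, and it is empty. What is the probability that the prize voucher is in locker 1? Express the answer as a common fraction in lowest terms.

3/7

Consider each possible location of the prize voucher in turn.
If it is in locker 1 (prior 1/2): the attendant has 2 equally likely choices, so probability 1/2; weight (1/2)·(1/2) = 1/4.
If it is in locker 2 (prior 1/6): the attendant opened locker 2, so this case is ruled out; weight (1/6)·0 = 0.
If it is in locker 3 (prior 1/3): the attendant has no choice, probability 1; weight (1/3)·1 = 1/3.
The weights sum to 7/12.
So P(the prize voucher in locker 1 | the attendant opened locker 2) = (1/4) / (7/12) = 3/7.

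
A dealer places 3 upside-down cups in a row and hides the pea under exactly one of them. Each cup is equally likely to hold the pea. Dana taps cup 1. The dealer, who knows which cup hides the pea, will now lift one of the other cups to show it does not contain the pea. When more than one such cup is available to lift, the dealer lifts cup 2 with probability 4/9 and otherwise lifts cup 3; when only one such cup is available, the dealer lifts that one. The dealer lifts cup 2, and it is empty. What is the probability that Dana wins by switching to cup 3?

9/13

Apply Bayes' rule, conditioning on where the pea actually is.
If it is under cup 1 (prior 1/3): cup 2 is available, opened with probability 4/9; weight (1/3)·(4/9) = 4/27.
If it is under cup 2 (prior 1/3): the dealer opened cup 2, so this case is ruled out; weight (1/3)·0 = 0.
If it is under cup 3 (prior 1/3): only cup 2 is available, probability 1; weight (1/3)·1 = 1/3.
The weights sum to 13/27.
So P(the pea under cup 3 | the dealer opened cup 2) = (1/3) / (13/27) = 9/13.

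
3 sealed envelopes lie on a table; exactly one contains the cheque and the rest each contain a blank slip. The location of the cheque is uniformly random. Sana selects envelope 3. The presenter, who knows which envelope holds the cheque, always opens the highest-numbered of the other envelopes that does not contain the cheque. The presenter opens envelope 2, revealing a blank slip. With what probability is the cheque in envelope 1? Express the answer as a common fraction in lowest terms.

1/2

Apply Bayes' rule, conditioning on where the cheque actually is.
If it is in either of envelopes 1 and 3 (prior 1/3 each): envelope 2 is the highest-numbered option available, probability 1; weight (1/3)·1 = 1/3 each.
If it is in envelope 2 (prior 1/3): the presenter opened envelope 2, so this case is ruled out; weight (1/3)·0 = 0.
The weights sum to 2/3.
So P(the cheque in envelope 1 | the presenter opened envelope 2) = (1/3) / (2/3) = 1/2.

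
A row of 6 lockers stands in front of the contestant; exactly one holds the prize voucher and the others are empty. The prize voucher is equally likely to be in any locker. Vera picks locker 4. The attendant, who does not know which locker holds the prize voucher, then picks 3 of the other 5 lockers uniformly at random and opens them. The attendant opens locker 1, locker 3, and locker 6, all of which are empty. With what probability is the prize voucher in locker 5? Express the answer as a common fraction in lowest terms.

1/3

Because the attendant chose which lockers to open without knowing where the prize voucher is, the choice is independent of the prize location. Learning that none of the 3 opened lockers holds the prize voucher simply rules out those 3 locations and leaves the remaining 3 lockers still equally likely by symmetry.
So P(the prize voucher in locker 5) = 1/3.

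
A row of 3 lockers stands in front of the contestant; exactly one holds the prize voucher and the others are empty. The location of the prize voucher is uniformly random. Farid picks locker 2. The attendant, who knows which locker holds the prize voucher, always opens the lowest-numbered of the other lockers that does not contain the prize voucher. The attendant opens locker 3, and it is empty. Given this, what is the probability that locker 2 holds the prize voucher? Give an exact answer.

0

Apply Bayes' rule, conditioning on where the prize voucher actually is.
If it is in locker 1 (prior 1/3): locker 3 is the lowest-numbered option available, probability 1; weight (1/3)·1 = 1/3.
If it is in locker 2 (prior 1/3): the attendant would have opened locker 1 instead, probability 0; weight (1/3)·0 = 0.
If it is in locker 3 (prior 1/3): the attendant opened locker 3, so this case is ruled out; weight (1/3)·0 = 0.
The weights sum to 1/3.
So P(the prize voucher in locker 2 | the attendant opened locker 3) = 0 / (1/3) = 0.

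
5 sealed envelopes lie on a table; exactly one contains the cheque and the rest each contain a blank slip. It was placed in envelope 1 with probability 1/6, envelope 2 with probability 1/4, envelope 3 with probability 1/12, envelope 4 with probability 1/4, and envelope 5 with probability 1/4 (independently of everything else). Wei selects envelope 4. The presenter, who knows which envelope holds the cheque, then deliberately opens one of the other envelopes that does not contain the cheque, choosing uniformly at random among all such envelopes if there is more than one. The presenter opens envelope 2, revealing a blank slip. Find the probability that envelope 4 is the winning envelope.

3/11

Condition on the true location of the cheque.
If it is in envelope 1 (prior 1/6): the presenter has 3 equally likely choices, so probability 1/3; weight (1/6)·(1/3) = 1/18.
If it is in envelope 2 (prior 1/4): the presenter opened envelope 2, so this case is ruled out; weight (1/4)·0 = 0.
If it is in envelope 3 (prior 1/12): the presenter has 3 equally likely choices, so probability 1/3; weight (1/12)·(1/3) = 1/36.
If it is in envelope 4 (prior 1/4): the presenter has 4 equally likely choices, so probability 1/4; weight (1/4)·(1/4) = 1/16.
If it is in envelope 5 (prior 1/4): the presenter has 3 equally likely choices, so probability 1/3; weight (1/4)·(1/3) = 1/12.
The weights sum to 11/48.
So P(the cheque in envelope 4 | the presenter opened envelope 2) = (1/16) / (11/48) = 3/11.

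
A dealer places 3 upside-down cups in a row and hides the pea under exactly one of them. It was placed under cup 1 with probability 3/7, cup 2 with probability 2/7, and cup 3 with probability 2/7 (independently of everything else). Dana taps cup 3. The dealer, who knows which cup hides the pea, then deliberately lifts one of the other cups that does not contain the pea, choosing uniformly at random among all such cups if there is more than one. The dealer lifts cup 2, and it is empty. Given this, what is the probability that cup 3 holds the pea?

Condition on the true location of the pea.
If it is under cup 1 (prior 3/7): the dealer has no choice, probability 1; weight (3/7)·1 = 3/7.
If it is under cup 2 (prior 2/7): the dealer opened cup 2, so this case is ruled out; weight (2/7)·0 = 0.
If it is under cup 3 (prior 2/7): the dealer has 2 equally likely choices, so probability 1/2; weight (2/7)·(1/2) = 1/7.
The weights sum to 4/7.
So P(the pea under cup 3 | the dealer opened cup 2) = (1/7) / (4/7) = 1/4.

1/4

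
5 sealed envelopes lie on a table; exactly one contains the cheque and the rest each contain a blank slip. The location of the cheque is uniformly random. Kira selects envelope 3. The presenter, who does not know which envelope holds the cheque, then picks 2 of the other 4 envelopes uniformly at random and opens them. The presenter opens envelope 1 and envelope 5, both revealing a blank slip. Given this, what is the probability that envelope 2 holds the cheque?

1/3

Apply Bayes' rule, conditioning on where the cheque actually is.
If it is in either of envelopes 1 and 5 (prior 1/5 each): that envelope was opened and seen not to hold the prize — ruled out; weight (1/5)·0 = 0 each.
If it is in any of envelopes 2, 3, and 4 (prior 1/5 each): the presenter picks exactly this set with probability 1/6 regardless, and none is the prize; weight (1/5)·(1/6) = 1/30 each.
The weights sum to 1/10.
So P(the cheque in envelope 2 | the presenter opened envelope 1 and envelope 5) = (1/30) / (1/10) = 1/3.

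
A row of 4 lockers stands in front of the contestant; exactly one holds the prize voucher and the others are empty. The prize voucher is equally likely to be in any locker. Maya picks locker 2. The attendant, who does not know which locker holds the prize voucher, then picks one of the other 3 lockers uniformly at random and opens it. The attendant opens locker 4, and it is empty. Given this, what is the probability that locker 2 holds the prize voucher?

1/3

Because the attendant chose which locker to open without knowing where the prize voucher is, the choice is independent of the prize location. Learning that locker 4 does not hold the prize voucher simply rules out that one location and leaves the remaining 3 lockers still equally likely by symmetry.
So P(the prize voucher in locker 2) = 1/3.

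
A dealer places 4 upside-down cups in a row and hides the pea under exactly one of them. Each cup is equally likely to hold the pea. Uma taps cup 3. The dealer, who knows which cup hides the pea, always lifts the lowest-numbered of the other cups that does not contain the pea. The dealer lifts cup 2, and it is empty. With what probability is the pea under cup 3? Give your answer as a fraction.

Consider each possible location of the pea in turn.
If it is under cup 1 (prior 1/4): cup 2 is the lowest-numbered option available, probability 1; weight (1/4)·1 = 1/4.
If it is under cup 2 (prior 1/4): the dealer opened cup 2, so this case is ruled out; weight (1/4)·0 = 0.
If it is under either of cups 3 and 4 (prior 1/4 each): the dealer would have opened cup 1 instead, probability 0; weight (1/4)·0 = 0 each.
The weights sum to 1/4.
So P(the pea under cup 3 | the dealer opened cup 2) = 0 / (1/4) = 0.

0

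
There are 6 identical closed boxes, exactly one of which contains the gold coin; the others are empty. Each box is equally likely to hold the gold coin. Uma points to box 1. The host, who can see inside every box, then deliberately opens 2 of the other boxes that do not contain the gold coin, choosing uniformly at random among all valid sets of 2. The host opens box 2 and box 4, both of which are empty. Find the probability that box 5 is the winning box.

Apply Bayes' rule, conditioning on where the gold coin actually is.
If it is in box 1 (prior 1/6): the host has 10 equally likely choices, so probability 1/10; weight (1/6)·(1/10) = 1/60.
If it is in either of boxes 2 and 4 (prior 1/6 each): that box was opened and seen not to hold the prize — ruled out; weight (1/6)·0 = 0 each.
If it is in any of boxes 3, 5, and 6 (prior 1/6 each): the host has 6 equally likely choices, so probability 1/6; weight (1/6)·(1/6) = 1/36 each.
The weights sum to 1/10.
So P(the gold coin in box 5 | the host opened box 2 and box 4) = (1/36) / (1/10) = 5/18.

5/18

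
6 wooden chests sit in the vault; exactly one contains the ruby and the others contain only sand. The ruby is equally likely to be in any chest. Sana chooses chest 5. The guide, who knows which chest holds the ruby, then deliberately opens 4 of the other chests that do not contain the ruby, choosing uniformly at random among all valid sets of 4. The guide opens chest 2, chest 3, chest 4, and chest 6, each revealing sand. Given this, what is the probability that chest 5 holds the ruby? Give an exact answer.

1/6

Apply Bayes' rule, conditioning on where the ruby actually is.
If it is in chest 1 (prior 1/6): the guide has no choice, probability 1; weight (1/6)·1 = 1/6.
If it is in any of chests 2, 3, 4, and 6 (prior 1/6 each): that chest was opened and seen not to hold the prize — ruled out; weight (1/6)·0 = 0 each.
If it is in chest 5 (prior 1/6): the guide has 5 equally likely choices, so probability 1/5; weight (1/6)·(1/5) = 1/30.
The weights sum to 1/5.
So P(the ruby in chest 5 | the guide opened chest 2, chest 3, chest 4, and chest 6) = (1/30) / (1/5) = 1/6.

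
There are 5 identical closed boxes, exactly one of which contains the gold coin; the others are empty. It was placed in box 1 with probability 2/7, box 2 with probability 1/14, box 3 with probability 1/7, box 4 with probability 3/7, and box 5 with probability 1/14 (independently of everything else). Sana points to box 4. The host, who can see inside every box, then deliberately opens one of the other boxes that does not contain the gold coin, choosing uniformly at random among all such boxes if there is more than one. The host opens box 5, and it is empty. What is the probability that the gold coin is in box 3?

Consider each possible location of the gold coin in turn.
If it is in box 1 (prior 2/7): the host has 3 equally likely choices, so probability 1/3; weight (2/7)·(1/3) = 2/21.
If it is in box 2 (prior 1/14): the host has 3 equally likely choices, so probability 1/3; weight (1/14)·(1/3) = 1/42.
If it is in box 3 (prior 1/7): the host has 3 equally likely choices, so probability 1/3; weight (1/7)·(1/3) = 1/21.
If it is in box 4 (prior 3/7): the host has 4 equally likely choices, so probability 1/4; weight (3/7)·(1/4) = 3/28.
If it is in box 5 (prior 1/14): the host opened box 5, so this case is ruled out; weight (1/14)·0 = 0.
The weights sum to 23/84.
So P(the gold coin in box 3 | the host opened box 5) = (1/21) / (23/84) = 4/23.

4/23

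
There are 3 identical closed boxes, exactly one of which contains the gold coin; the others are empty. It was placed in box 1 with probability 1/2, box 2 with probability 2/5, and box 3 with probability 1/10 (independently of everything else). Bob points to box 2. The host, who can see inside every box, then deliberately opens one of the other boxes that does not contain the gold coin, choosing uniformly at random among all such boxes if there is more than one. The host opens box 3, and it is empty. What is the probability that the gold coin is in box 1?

5/7

Apply Bayes' rule, conditioning on where the gold coin actually is.
If it is in box 1 (prior 1/2): the host has no choice, probability 1; weight (1/2)·1 = 1/2.
If it is in box 2 (prior 2/5): the host has 2 equally likely choices, so probability 1/2; weight (2/5)·(1/2) = 1/5.
If it is in box 3 (prior 1/10): the host opened box 3, so this case is ruled out; weight (1/10)·0 = 0.
The weights sum to 7/10.
So P(the gold coin in box 1 | the host opened box 3) = (1/2) / (7/10) = 5/7.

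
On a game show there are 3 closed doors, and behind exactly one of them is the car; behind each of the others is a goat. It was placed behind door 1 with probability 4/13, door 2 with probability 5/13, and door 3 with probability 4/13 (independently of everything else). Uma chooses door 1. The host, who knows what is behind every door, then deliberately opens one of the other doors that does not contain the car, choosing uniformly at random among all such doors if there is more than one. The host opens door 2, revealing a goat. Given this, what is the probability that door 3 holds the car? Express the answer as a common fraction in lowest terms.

Apply Bayes' rule, conditioning on where the car actually is.
If it is behind door 1 (prior 4/13): the host has 2 equally likely choices, so probability 1/2; weight (4/13)·(1/2) = 2/13.
If it is behind door 2 (prior 5/13): the host opened door 2, so this case is ruled out; weight (5/13)·0 = 0.
If it is behind door 3 (prior 4/13): the host has no choice, probability 1; weight (4/13)·1 = 4/13.
The weights sum to 6/13.
So P(the car behind door 3 | the host opened door 2) = (4/13) / (6/13) = 2/3.

2/3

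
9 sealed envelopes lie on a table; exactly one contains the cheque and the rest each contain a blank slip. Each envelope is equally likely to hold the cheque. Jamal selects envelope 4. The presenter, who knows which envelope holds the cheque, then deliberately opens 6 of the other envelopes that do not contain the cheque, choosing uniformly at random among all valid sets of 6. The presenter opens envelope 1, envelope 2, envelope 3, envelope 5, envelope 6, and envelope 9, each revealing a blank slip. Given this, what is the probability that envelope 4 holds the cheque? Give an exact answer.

1/9

Apply Bayes' rule, conditioning on where the cheque actually is.
If it is in any of envelopes 1, 2, 3, 5, 6, and 9 (prior 1/9 each): that envelope was opened and seen not to hold the prize — ruled out; weight (1/9)·0 = 0 each.
If it is in envelope 4 (prior 1/9): the presenter has 28 equally likely choices, so probability 1/28; weight (1/9)·(1/28) = 1/252.
If it is in either of envelopes 7 and 8 (prior 1/9 each): the presenter has 7 equally likely choices, so probability 1/7; weight (1/9)·(1/7) = 1/63 each.
The weights sum to 1/28.
So P(the cheque in envelope 4 | the presenter opened envelope 1, envelope 2, envelope 3, envelope 5, envelope 6, and envelope 9) = (1/252) / (1/28) = 1/9.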